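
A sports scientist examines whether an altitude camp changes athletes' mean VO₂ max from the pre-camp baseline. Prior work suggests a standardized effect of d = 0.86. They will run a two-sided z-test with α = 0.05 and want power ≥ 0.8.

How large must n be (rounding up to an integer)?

Set Φ(δ − 1.960) = 0.8; then δ − 1.960 = Φ⁻¹(0.8) = 0.842, giving δ = 2.802.
(The Φ(−δ − z_{α/2}) term is vanishingly small for δ > 0 and is dropped in the standard sample-size formula.)
δ = d·√n ⇒ n = (δ/d)² = (2.802 / 0.86)² = 10.61.
Round up to the next whole unit.

n = 11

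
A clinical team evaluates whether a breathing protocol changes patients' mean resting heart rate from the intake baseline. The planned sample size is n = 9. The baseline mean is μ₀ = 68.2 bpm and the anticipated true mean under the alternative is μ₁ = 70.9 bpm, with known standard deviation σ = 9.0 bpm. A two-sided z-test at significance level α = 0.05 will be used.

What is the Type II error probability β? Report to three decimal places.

β ≈ 0.853

Standardized effect: d = |μ₁ − μ₀| / σ = |70.9 − 68.2| / 9.0 = 0.3000
Noncentrality parameter: δ = d·√n = 0.3000 × √9 = 0.9000
Critical value for a two-sided test at α = 0.05: z_{α/2} = 1.960.
Power = Φ(δ − 1.960) + Φ(−δ − 1.960) = Φ(-1.060) + Φ(-2.860) = 0.1446 + 0.0021 = 0.1467.
Type II error: β = 1 − power = 1 − 0.1467 = 0.8533.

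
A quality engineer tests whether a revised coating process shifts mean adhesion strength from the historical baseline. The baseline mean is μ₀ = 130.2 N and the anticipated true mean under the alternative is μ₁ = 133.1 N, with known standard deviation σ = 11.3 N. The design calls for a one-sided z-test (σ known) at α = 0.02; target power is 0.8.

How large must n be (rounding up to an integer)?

n = 128

Standardized effect: d = |μ₁ − μ₀| / σ = |133.1 − 130.2| / 11.3 = 0.2566
Set Φ(δ − 2.054) = 0.8; then δ − 2.054 = Φ⁻¹(0.8) = 0.842, giving δ = 2.895.
δ = d·√n ⇒ n = (δ/d)² = (2.895 / 0.2566)² = 127.28.
Rounding up, n = 128.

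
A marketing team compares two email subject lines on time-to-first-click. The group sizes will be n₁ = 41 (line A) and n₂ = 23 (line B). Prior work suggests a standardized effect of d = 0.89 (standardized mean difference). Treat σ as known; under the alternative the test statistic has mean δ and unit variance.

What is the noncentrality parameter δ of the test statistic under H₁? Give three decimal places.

δ ≈ 3.416

δ = d / √(1/n₁ + 1/n₂) = 0.89 / √(1/41 + 1/23) = 3.4163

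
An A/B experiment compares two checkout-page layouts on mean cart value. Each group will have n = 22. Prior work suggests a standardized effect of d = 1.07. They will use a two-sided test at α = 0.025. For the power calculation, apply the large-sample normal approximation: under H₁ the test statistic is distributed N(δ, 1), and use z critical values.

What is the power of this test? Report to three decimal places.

Power ≈ 0.904

Noncentrality parameter: δ = d·√(n/2) = 1.07 × √(22/2) = 3.5488
Critical value for a two-sided test at α = 0.025: z_{α/2} = 2.241.
Power = Φ(δ − 2.241) + Φ(−δ − 2.241) = Φ(1.307) + Φ(-5.790) = 0.9045 + 0.0000 = 0.9045.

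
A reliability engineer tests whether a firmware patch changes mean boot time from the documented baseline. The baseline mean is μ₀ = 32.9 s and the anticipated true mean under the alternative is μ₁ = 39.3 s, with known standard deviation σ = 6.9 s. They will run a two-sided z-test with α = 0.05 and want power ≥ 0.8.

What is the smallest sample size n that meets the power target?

Standardized effect: d = |μ₁ − μ₀| / σ = |39.3 − 32.9| / 6.9 = 0.9275
For power 0.8 need Φ(δ − z_{0.025}) = 0.8, so δ = z_{0.025} + z_{0.20} = 1.960 + 0.842 = 2.802.
(Ignoring the negligible lower-tail rejection probability gives the usual closed-form inversion.)
δ = d·√n ⇒ n = (δ/d)² = (2.802 / 0.9275)² = 9.12.
Round up to the next whole unit.

n = 10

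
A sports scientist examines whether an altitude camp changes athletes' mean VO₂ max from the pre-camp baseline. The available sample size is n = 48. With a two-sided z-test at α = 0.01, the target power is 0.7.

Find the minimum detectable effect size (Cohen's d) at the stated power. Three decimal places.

d ≈ 0.447

Need Φ(δ − 2.576) = 0.7, so δ = 2.576 + 0.524 = 3.100.
(Lower-tail contribution to power is negligible for δ > 0.)
δ = d·√n ⇒ d = δ/√n = 3.100/√48 = 0.4475.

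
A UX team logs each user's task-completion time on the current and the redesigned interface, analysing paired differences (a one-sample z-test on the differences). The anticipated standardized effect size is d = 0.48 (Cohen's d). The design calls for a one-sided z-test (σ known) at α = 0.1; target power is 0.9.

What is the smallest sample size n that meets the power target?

For power 0.9 need Φ(δ − z_{0.1}) = 0.9, so δ = z_{0.1} + z_{0.10} = 1.282 + 1.282 = 2.563.
δ = d·√n ⇒ n = (δ/d)² = (2.563 / 0.48)² = 28.51.
Rounding up, n = 29.

n = 29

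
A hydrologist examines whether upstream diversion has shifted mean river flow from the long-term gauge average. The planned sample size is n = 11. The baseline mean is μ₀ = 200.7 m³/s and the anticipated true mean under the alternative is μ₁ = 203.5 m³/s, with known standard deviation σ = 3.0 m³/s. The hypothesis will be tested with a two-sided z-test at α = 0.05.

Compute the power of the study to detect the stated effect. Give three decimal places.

Standardized effect: d = |μ₁ − μ₀| / σ = |203.5 − 200.7| / 3.0 = 0.9333
Noncentrality parameter: δ = d·√n = 0.9333 × √11 = 3.0955
Two-sided α = 0.05 → critical value z_{0.025} = 1.960.
Power = Φ(δ − 1.960) + Φ(−δ − 1.960) = Φ(1.136) + Φ(-5.055) = 0.8719 + 0.0000 = 0.8719.

Power ≈ 0.872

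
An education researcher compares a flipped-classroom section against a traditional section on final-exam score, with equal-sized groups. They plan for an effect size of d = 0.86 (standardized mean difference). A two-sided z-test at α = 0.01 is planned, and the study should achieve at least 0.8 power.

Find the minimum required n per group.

n = 32 per group

Set Φ(δ − 2.576) = 0.8; then δ − 2.576 = Φ⁻¹(0.8) = 0.842, giving δ = 3.417.
(The Φ(−δ − z_{α/2}) term is vanishingly small for δ > 0 and is dropped in the standard sample-size formula.)
δ = d·√(n/2) ⇒ n = 2(δ/d)² = 2 × (3.417 / 0.86)² = 31.58.
Round up to the next whole unit.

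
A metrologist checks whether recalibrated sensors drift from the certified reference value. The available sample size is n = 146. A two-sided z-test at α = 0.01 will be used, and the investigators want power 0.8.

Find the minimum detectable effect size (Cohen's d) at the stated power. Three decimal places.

Need Φ(δ − 2.576) = 0.8, so δ = 2.576 + 0.842 = 3.417.
(Lower-tail contribution to power is negligible for δ > 0.)
δ = d·√n ⇒ d = δ/√n = 3.417/√146 = 0.2828.

d ≈ 0.283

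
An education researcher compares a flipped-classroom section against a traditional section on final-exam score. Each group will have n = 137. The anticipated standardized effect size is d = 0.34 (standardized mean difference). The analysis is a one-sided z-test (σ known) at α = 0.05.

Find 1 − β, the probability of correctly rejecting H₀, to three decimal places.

Power ≈ 0.879

Noncentrality parameter: λ = d·√(n/2) = 0.34 × √(137/2) = 2.8140
Critical value for a one-sided test at α = 0.05: z_α = 1.645.
Power = Φ(λ − 1.645) = Φ(1.169) = 0.8788.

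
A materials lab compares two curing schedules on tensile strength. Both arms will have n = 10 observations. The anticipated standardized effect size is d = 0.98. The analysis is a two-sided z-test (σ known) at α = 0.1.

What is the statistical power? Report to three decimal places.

Power ≈ 0.708

Noncentrality parameter: δ = d·√(n/2) = 0.98 × √(10/2) = 2.1913
Critical value for a two-sided test at α = 0.1: z_{α/2} = 1.645.
Power = Φ(δ − 1.645) + Φ(−δ − 1.645) = Φ(0.546) + Φ(-3.836) = 0.7076 + 0.0001 = 0.7077.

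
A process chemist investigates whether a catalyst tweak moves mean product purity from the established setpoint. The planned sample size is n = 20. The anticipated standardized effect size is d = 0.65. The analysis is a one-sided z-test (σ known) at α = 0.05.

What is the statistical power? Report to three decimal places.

Power ≈ 0.897

Noncentrality parameter: δ = d·√n = 0.65 × √20 = 2.9069
One-sided α = 0.05 → critical value z_{0.05} = 1.645.
Power = Φ(δ − 1.645) = Φ(1.262) = 0.8965.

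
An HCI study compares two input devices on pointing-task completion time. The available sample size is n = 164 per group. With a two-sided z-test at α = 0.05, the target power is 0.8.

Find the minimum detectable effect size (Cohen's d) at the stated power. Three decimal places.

Required noncentrality: δ = z_{0.025} + z_{0.20} = 1.960 + 0.842 = 2.802.
(The second rejection-region term Φ(−δ − z_{α/2}) is negligible and dropped.)
δ = d·√(n/2) ⇒ d = δ/√(n/2) = 2.802/√(164/2) = 0.3094.

d ≈ 0.309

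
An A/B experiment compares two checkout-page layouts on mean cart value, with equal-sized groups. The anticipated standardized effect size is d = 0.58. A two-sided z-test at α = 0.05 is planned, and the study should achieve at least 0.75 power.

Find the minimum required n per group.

n = 42 per group

For power 0.75 need Φ(δ − z_{0.025}) = 0.75, so δ = z_{0.025} + z_{0.25} = 1.960 + 0.674 = 2.634.
(The Φ(−δ − z_{α/2}) term is vanishingly small for δ > 0 and is dropped in the standard sample-size formula.)
δ = d·√(n/2) ⇒ n = 2(δ/d)² = 2 × (2.634 / 0.58)² = 41.26.
Rounding up, n = 42 per group.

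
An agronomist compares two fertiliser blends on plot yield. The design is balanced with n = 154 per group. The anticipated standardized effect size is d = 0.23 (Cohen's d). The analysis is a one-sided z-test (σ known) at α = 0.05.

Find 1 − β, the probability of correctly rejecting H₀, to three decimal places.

Noncentrality parameter: δ = d·√(n/2) = 0.23 × √(154/2) = 2.0182
One-sided α = 0.05 → critical value z_{0.05} = 1.645.
Power = Φ(δ − 1.645) = Φ(0.373) = 0.6456.

Power ≈ 0.646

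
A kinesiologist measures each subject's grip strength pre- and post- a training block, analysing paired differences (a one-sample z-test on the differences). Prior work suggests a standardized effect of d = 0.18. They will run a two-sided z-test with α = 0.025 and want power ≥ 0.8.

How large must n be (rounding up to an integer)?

n = 294

For power 0.8 need Φ(δ − z_{0.0125}) = 0.8, so δ = z_{0.0125} + z_{0.20} = 2.241 + 0.842 = 3.083.
(Ignoring the negligible lower-tail rejection probability gives the usual closed-form inversion.)
δ = d·√n ⇒ n = (δ/d)² = (3.083 / 0.18)² = 293.37.
Rounding up, n = 294.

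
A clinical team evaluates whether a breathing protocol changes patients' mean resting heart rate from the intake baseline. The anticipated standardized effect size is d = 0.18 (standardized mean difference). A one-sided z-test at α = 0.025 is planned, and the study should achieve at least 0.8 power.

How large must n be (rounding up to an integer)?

n = 243

Set Φ(δ − 1.960) = 0.8; then δ − 1.960 = Φ⁻¹(0.8) = 0.842, giving δ = 2.802.
δ = d·√n ⇒ n = (δ/d)² = (2.802 / 0.18)² = 242.25.
Round up to the next whole unit.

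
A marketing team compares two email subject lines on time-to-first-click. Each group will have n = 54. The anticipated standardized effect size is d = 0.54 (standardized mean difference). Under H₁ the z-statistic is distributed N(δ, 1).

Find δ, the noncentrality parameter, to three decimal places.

δ ≈ 2.806

The noncentrality parameter scales effect size by the design's sample-size factor: δ = d·√(n/2) = 0.54 × √(54/2) = 2.8059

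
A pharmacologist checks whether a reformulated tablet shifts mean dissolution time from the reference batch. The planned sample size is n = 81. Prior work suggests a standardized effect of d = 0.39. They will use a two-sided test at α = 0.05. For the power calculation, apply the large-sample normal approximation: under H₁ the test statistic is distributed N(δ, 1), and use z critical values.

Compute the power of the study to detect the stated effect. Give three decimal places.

Noncentrality parameter: δ = d·√n = 0.39 × √81 = 3.5100
Critical value for a two-sided test at α = 0.05: z_{α/2} = 1.960.
Power = Φ(δ − 1.960) + Φ(−δ − 1.960) = Φ(1.550) + Φ(-5.470) = 0.9394 + 0.0000 = 0.9394.

Power ≈ 0.939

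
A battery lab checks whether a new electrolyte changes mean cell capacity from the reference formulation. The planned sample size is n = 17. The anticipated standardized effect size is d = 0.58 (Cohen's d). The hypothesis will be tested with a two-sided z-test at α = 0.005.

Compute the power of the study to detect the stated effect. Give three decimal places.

Noncentrality parameter: δ = d·√n = 0.58 × √17 = 2.3914
Two-sided α = 0.005 → critical value z_{0.0025} = 2.807.
Power = Φ(δ − 2.807) + Φ(−δ − 2.807) = Φ(-0.416) + Φ(-5.198) = 0.3388 + 0.0000 = 0.3388.

Power ≈ 0.339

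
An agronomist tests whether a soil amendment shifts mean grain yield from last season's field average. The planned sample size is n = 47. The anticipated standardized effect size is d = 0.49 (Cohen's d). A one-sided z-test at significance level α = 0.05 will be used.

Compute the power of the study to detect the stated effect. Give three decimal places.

Noncentrality parameter: λ = d·√n = 0.49 × √47 = 3.3593
Critical value for a one-sided test at α = 0.05: z_α = 1.645.
Power = P(Z > 1.645 − λ) = Φ(1.714) = 0.9568.

Power ≈ 0.957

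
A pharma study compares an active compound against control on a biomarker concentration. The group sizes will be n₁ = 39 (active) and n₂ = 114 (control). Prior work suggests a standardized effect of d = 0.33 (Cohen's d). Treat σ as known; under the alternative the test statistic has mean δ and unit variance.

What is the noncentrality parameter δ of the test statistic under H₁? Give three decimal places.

δ ≈ 1.779

The noncentrality parameter scales effect size by the design's sample-size factor: δ = d / √(1/n₁ + 1/n₂) = 0.33 / √(1/39 + 1/114) = 1.7789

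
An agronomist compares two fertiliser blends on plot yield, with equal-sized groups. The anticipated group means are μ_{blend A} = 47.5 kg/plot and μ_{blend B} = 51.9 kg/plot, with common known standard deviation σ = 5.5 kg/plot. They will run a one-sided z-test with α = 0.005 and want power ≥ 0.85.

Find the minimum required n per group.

n = 41 per group

Standardized effect: d = |μ_{blend A} − μ_{blend B}| / σ = |47.5 − 51.9| / 5.5 = 0.8000
Set Φ(δ − 2.576) = 0.85; then δ − 2.576 = Φ⁻¹(0.85) = 1.036, giving δ = 3.612.
δ = d·√(n/2) ⇒ n = 2(δ/d)² = 2 × (3.612 / 0.8000)² = 40.78.
Round up to the next whole unit.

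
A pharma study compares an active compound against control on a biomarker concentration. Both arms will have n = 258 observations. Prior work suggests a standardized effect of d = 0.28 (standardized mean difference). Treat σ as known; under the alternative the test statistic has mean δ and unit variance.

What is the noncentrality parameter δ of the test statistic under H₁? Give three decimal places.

δ ≈ 3.180

The noncentrality parameter scales effect size by the design's sample-size factor: δ = d·√(n/2) = 0.28 × √(258/2) = 3.1802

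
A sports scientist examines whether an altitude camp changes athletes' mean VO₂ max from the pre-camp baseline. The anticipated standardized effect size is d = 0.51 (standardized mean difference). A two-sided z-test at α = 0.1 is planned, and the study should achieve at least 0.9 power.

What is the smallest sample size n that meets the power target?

Set Φ(δ − 1.645) = 0.9; then δ − 1.645 = Φ⁻¹(0.9) = 1.282, giving δ = 2.926.
(For δ > 0 the lower-tail rejection region contributes negligibly to power, so the one-term inversion is standard.)
δ = d·√n ⇒ n = (δ/d)² = (2.926 / 0.51)² = 32.93.
Rounding up, n = 33.

n = 33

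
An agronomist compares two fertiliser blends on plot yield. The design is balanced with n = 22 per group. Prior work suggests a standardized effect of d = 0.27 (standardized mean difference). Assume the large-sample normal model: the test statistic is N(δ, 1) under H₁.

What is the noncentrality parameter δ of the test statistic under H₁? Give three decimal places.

δ = d·√(n/2) = 0.27 × √(22/2) = 0.8955

δ ≈ 0.895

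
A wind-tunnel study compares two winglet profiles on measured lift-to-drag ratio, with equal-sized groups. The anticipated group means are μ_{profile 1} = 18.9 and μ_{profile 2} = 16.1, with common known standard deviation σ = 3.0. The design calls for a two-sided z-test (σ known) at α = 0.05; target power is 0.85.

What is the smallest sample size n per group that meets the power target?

n = 21 per group

Standardized effect: d = |μ_{profile 1} − μ_{profile 2}| / σ = |18.9 − 16.1| / 3.0 = 0.9333
Set Φ(δ − 1.960) = 0.85; then δ − 1.960 = Φ⁻¹(0.85) = 1.036, giving δ = 2.996.
(Ignoring the negligible lower-tail rejection probability gives the usual closed-form inversion.)
δ = d·√(n/2) ⇒ n = 2(δ/d)² = 2 × (2.996 / 0.9333)² = 20.61.
Round up to the next whole unit.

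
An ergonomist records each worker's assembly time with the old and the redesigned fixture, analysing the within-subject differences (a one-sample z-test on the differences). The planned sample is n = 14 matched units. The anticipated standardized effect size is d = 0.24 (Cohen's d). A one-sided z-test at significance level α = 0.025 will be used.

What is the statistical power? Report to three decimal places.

Power ≈ 0.144

Noncentrality parameter: λ = d·√n = 0.24 × √14 = 0.8980
Critical value for a one-sided test at α = 0.025: z_α = 1.960.
Power = Φ(λ − 1.960) = Φ(-1.062) = 0.1441.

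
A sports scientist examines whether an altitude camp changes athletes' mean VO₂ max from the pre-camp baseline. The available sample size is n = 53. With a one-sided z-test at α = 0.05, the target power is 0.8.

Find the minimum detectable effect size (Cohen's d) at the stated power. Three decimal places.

Need Φ(δ − 1.645) = 0.8, so δ = 1.645 + 0.842 = 2.486.
δ = d·√n ⇒ d = δ/√n = 2.486/√53 = 0.3415.

d ≈ 0.342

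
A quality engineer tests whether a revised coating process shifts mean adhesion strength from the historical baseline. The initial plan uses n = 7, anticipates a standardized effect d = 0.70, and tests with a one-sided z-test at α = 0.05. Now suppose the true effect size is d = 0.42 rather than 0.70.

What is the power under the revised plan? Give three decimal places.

With d = 0.42: δ = d·√n = 0.42 × √7 = 1.1112. Critical value z_{0.05} = 1.645.
Revised power = Φ(δ − 1.645) = Φ(-0.534) = 0.2968.

Power ≈ 0.297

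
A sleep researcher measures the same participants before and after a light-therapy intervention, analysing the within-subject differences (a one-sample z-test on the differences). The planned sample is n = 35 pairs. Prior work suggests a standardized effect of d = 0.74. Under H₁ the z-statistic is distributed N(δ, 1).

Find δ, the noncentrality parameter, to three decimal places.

δ ≈ 4.378

δ = d·√n = 0.74 × √35 = 4.3779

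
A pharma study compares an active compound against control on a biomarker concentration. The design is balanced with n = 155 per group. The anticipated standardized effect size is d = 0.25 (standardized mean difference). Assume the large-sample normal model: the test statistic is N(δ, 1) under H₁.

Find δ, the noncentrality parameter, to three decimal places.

δ ≈ 2.201

δ = d·√(n/2) = 0.25 × √(155/2) = 2.2009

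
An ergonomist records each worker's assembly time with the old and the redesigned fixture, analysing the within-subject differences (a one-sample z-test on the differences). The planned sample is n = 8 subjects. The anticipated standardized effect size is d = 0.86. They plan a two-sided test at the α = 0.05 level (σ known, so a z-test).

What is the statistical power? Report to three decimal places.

Noncentrality parameter: δ = d·√n = 0.86 × √8 = 2.4324
Critical value for a two-sided test at α = 0.05: z_{α/2} = 1.960.
Power = Φ(δ − 1.960) + Φ(−δ − 1.960) = Φ(0.472) + Φ(-4.392) = 0.6817 + 0.0000 = 0.6817.

Power ≈ 0.682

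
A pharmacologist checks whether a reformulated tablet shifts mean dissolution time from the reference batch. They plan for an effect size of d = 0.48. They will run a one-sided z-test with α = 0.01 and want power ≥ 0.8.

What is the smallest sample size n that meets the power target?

n = 44

For power 0.8 need Φ(δ − z_{0.01}) = 0.8, so δ = z_{0.01} + z_{0.20} = 2.326 + 0.842 = 3.168.
δ = d·√n ⇒ n = (δ/d)² = (3.168 / 0.48)² = 43.56.
Rounding up, n = 44.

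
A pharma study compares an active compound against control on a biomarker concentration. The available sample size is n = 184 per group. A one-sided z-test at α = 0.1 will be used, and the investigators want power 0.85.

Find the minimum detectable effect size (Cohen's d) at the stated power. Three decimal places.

Need Φ(δ − 1.282) = 0.85, so δ = 1.282 + 1.036 = 2.318.
δ = d·√(n/2) ⇒ d = δ/√(n/2) = 2.318/√(184/2) = 0.2417.

d ≈ 0.242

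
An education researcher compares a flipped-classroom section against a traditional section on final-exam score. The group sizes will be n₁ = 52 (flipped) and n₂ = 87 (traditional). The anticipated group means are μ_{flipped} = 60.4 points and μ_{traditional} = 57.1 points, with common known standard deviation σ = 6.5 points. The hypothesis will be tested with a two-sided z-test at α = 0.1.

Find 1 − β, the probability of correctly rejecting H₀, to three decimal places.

Standardized effect: d = |μ_{flipped} − μ_{traditional}| / σ = |60.4 − 57.1| / 6.5 = 0.5077
Noncentrality parameter: δ = d / √(1/n₁ + 1/n₂) = 0.5077 / √(1/52 + 1/87) = 2.8964
Critical value for a two-sided test at α = 0.1: z_{α/2} = 1.645.
Power = Φ(δ − 1.645) + Φ(−δ − 1.645) = Φ(1.252) + Φ(-4.541) = 0.8946 + 0.0000 = 0.8946.

Power ≈ 0.895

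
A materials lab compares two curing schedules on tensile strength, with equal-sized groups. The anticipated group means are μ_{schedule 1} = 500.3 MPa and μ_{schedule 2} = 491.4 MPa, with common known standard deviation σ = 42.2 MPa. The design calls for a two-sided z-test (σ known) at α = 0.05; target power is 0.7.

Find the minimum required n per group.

Standardized effect: d = |μ_{schedule 1} − μ_{schedule 2}| / σ = |500.3 − 491.4| / 42.2 = 0.2109
Set Φ(δ − 1.960) = 0.7; then δ − 1.960 = Φ⁻¹(0.7) = 0.524, giving δ = 2.484.
(For δ > 0 the lower-tail rejection region contributes negligibly to power, so the one-term inversion is standard.)
δ = d·√(n/2) ⇒ n = 2(δ/d)² = 2 × (2.484 / 0.2109)² = 277.53.
Rounding up, n = 278 per group.

n = 278 per group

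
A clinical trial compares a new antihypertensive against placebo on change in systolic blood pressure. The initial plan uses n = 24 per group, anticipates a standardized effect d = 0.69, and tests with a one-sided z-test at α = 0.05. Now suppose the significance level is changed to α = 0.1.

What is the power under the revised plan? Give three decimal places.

δ = d·√(n/2) = 0.69 × √(24/2) = 2.3902 (unchanged). New critical value: z_{0.1} = 1.282.
Revised power = Φ(δ − 1.282) = Φ(1.109) = 0.8662.

Power ≈ 0.866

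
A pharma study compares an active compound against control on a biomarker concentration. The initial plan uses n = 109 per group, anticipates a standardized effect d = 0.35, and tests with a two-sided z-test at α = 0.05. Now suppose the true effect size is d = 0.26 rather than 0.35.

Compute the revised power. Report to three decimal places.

Power ≈ 0.484

With d = 0.26: δ = d·√(n/2) = 0.26 × √(109/2) = 1.9194. Critical value z_{0.025} = 1.960.
Revised power = Φ(δ − 1.960) + Φ(−δ − 1.960) = Φ(-0.041) + Φ(-3.879) = 0.4838 + 0.0001 = 0.4839.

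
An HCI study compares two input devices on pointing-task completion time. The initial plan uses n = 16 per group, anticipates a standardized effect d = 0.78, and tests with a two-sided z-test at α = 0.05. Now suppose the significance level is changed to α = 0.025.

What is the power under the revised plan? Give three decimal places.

δ = d·√(n/2) = 0.78 × √(16/2) = 2.2062 (unchanged). New critical value: z_{0.0125} = 2.241.
Revised power = Φ(δ − 2.241) + Φ(−δ − 2.241) = Φ(-0.035) + Φ(-4.448) = 0.4859 + 0.0000 = 0.4860.

Power ≈ 0.486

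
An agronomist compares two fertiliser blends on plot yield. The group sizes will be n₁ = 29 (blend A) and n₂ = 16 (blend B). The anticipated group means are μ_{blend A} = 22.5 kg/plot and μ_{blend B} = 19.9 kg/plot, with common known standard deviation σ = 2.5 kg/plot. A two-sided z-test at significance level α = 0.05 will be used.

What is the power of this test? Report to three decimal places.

Power ≈ 0.916

Standardized effect: d = |μ_{blend A} − μ_{blend B}| / σ = |22.5 − 19.9| / 2.5 = 1.0400
Noncentrality parameter: δ = d / √(1/n₁ + 1/n₂) = 1.0400 / √(1/29 + 1/16) = 3.3395
Two-sided α = 0.05 → critical value z_{0.025} = 1.960.
Power = Φ(δ − 1.960) + Φ(−δ − 1.960) = Φ(1.380) + Φ(-5.299) = 0.9161 + 0.0000 = 0.9161.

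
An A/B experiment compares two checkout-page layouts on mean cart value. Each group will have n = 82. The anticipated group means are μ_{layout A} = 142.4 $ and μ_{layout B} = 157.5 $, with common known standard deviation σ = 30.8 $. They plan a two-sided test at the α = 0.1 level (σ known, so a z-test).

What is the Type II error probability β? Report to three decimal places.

β ≈ 0.068

Standardized effect: d = |μ_{layout A} − μ_{layout B}| / σ = |142.4 − 157.5| / 30.8 = 0.4903
Noncentrality parameter: δ = d·√(n/2) = 0.4903 × √(82/2) = 3.1392
Critical value for a two-sided test at α = 0.1: z_{α/2} = 1.645.
Power = Φ(δ − 1.645) + Φ(−δ − 1.645) = Φ(1.494) + Φ(-4.784) = 0.9325 + 0.0000 = 0.9325.
Type II error: β = 1 − power = 1 − 0.9325 = 0.0675.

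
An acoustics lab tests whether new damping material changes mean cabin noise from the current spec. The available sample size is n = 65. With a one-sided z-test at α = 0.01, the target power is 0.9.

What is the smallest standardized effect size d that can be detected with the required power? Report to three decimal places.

d ≈ 0.448

Required noncentrality: δ = z_{0.01} + z_{0.10} = 2.326 + 1.282 = 3.608.
δ = d·√n ⇒ d = δ/√n = 3.608/√65 = 0.4475.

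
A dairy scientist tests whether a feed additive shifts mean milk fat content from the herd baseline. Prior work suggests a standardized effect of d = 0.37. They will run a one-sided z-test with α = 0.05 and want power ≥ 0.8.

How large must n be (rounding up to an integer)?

n = 46

Set Φ(δ − 1.645) = 0.8; then δ − 1.645 = Φ⁻¹(0.8) = 0.842, giving δ = 2.486.
δ = d·√n ⇒ n = (δ/d)² = (2.486 / 0.37)² = 45.16.
Rounding up, n = 46.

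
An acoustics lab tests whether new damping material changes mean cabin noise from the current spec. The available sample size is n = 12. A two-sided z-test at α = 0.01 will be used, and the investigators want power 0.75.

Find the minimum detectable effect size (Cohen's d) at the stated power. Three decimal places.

d ≈ 0.938

Need Φ(δ − 2.576) = 0.75, so δ = 2.576 + 0.674 = 3.250.
(The second rejection-region term Φ(−δ − z_{α/2}) is negligible and dropped.)
δ = d·√n ⇒ d = δ/√n = 3.250/√12 = 0.9383.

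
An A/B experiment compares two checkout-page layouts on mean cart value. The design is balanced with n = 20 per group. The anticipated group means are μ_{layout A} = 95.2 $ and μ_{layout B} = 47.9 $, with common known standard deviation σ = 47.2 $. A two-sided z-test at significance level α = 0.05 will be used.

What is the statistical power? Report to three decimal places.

Standardized effect: d = |μ_{layout A} − μ_{layout B}| / σ = |95.2 − 47.9| / 47.2 = 1.0021
Noncentrality parameter: δ = d·√(n/2) = 1.0021 × √(20/2) = 3.1690
Critical value for a two-sided test at α = 0.05: z_{α/2} = 1.960.
Power = Φ(δ − 1.960) + Φ(−δ − 1.960) = Φ(1.209) + Φ(-5.129) = 0.8867 + 0.0000 = 0.8867.

Power ≈ 0.887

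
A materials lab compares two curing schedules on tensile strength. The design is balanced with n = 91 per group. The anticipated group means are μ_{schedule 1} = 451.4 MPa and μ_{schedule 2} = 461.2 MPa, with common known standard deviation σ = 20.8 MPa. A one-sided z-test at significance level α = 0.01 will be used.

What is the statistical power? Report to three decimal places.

Standardized effect: d = |μ_{schedule 1} − μ_{schedule 2}| / σ = |451.4 − 461.2| / 20.8 = 0.4712
Noncentrality parameter: δ = d·√(n/2) = 0.4712 × √(91/2) = 3.1781
One-sided α = 0.01 → critical value z_{0.01} = 2.326.
Power = Φ(δ − 2.326) = Φ(0.852) = 0.8028.

Power ≈ 0.803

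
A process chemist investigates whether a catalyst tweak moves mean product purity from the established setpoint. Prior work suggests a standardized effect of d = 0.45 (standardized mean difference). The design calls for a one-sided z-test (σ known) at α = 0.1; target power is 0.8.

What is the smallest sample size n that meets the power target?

For power 0.8 need Φ(δ − z_{0.1}) = 0.8, so δ = z_{0.1} + z_{0.20} = 1.282 + 0.842 = 2.123.
δ = d·√n ⇒ n = (δ/d)² = (2.123 / 0.45)² = 22.26.
Round up to the next whole unit.

n = 23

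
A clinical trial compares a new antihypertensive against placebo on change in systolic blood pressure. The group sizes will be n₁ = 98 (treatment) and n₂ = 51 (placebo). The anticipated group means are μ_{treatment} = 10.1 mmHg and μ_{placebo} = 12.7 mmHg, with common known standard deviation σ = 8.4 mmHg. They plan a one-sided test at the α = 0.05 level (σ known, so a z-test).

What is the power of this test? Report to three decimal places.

Standardized effect: d = |μ_{treatment} − μ_{placebo}| / σ = |10.1 − 12.7| / 8.4 = 0.3095
Noncentrality parameter: δ = d / √(1/n₁ + 1/n₂) = 0.3095 / √(1/98 + 1/51) = 1.7927
Critical value for a one-sided test at α = 0.05: z_α = 1.645.
Power = P(Z > 1.645 − δ) = Φ(0.148) = 0.5588.

Power ≈ 0.559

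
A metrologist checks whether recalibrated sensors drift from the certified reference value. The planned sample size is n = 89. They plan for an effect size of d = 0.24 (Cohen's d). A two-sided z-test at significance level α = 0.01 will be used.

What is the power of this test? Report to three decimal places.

Power ≈ 0.378

Noncentrality parameter: δ = d·√n = 0.24 × √89 = 2.2642
Two-sided α = 0.01 → critical value z_{0.005} = 2.576.
Power = Φ(δ − 2.576) + Φ(−δ − 2.576) = Φ(-0.312) + Φ(-4.840) = 0.3776 + 0.0000 = 0.3776.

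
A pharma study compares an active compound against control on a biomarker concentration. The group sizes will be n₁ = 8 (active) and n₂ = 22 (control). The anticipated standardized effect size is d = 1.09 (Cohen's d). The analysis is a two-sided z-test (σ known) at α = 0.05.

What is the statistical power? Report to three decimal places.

Noncentrality parameter: δ = d / √(1/n₁ + 1/n₂) = 1.09 / √(1/8 + 1/22) = 2.6401
Two-sided α = 0.05 → critical value z_{0.025} = 1.960.
Power = Φ(δ − 1.960) + Φ(−δ − 1.960) = Φ(0.680) + Φ(-4.600) = 0.7518 + 0.0000 = 0.7518.

Power ≈ 0.752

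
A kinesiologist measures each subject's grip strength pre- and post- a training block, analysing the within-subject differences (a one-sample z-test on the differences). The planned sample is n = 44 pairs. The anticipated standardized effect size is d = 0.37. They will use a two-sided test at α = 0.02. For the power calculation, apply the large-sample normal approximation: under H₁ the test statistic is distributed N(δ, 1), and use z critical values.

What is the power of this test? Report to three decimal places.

Noncentrality parameter: δ = d·√n = 0.37 × √44 = 2.4543
Two-sided α = 0.02 → critical value z_{0.01} = 2.326.
Power = Φ(δ − 2.326) + Φ(−δ − 2.326) = Φ(0.128) + Φ(-4.781) = 0.5509 + 0.0000 = 0.5509.

Power ≈ 0.551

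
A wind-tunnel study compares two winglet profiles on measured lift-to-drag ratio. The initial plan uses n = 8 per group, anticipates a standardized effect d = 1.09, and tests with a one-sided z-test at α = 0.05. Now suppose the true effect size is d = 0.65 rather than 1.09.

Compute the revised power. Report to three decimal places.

With d = 0.65: δ = d·√(n/2) = 0.65 × √(8/2) = 1.3000. Critical value z_{0.05} = 1.645.
Revised power = P(Z > 1.645 − δ) = Φ(-0.345) = 0.3651.

Power ≈ 0.365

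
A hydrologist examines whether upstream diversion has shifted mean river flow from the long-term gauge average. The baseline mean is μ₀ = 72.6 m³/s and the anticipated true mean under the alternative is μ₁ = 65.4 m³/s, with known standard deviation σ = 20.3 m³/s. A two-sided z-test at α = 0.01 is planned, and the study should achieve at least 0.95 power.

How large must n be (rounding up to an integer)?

n = 142

Standardized effect: d = |μ₁ − μ₀| / σ = |65.4 − 72.6| / 20.3 = 0.3547
Set Φ(δ − 2.576) = 0.95; then δ − 2.576 = Φ⁻¹(0.95) = 1.645, giving δ = 4.221.
(Ignoring the negligible lower-tail rejection probability gives the usual closed-form inversion.)
δ = d·√n ⇒ n = (δ/d)² = (4.221 / 0.3547)² = 141.61.
Rounding up, n = 142.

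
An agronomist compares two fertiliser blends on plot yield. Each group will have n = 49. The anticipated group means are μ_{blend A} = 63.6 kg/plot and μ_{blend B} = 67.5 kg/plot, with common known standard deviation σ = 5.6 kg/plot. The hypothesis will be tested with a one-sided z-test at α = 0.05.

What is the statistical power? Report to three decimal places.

Standardized effect: d = |μ_{blend A} − μ_{blend B}| / σ = |63.6 − 67.5| / 5.6 = 0.6964
Noncentrality parameter: δ = d·√(n/2) = 0.6964 × √(49/2) = 3.4471
One-sided α = 0.05 → critical value z_{0.05} = 1.645.
Power = P(Z > 1.645 − δ) = Φ(1.802) = 0.9643.

Power ≈ 0.964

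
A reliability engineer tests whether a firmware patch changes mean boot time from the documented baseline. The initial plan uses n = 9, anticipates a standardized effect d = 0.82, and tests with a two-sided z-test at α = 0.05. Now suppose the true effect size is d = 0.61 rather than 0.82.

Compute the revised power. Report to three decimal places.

Power ≈ 0.448

With d = 0.61: δ = d·√n = 0.61 × √9 = 1.8300. Critical value z_{0.025} = 1.960.
Revised power = Φ(δ − 1.960) + Φ(−δ − 1.960) = Φ(-0.130) + Φ(-3.790) = 0.4483 + 0.0001 = 0.4484.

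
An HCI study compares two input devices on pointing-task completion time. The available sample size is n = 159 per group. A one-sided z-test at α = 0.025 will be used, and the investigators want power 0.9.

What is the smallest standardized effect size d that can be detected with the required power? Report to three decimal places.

Required noncentrality: δ = z_{0.025} + z_{0.10} = 1.960 + 1.282 = 3.242.
δ = d·√(n/2) ⇒ d = δ/√(n/2) = 3.242/√(159/2) = 0.3636.

d ≈ 0.364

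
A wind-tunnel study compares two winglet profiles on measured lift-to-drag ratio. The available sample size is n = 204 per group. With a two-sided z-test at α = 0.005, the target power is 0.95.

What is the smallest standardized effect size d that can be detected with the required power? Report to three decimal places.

Required noncentrality: δ = z_{0.0025} + z_{0.05} = 2.807 + 1.645 = 4.452.
(Lower-tail contribution to power is negligible for δ > 0.)
δ = d·√(n/2) ⇒ d = δ/√(n/2) = 4.452/√(204/2) = 0.4408.

d ≈ 0.441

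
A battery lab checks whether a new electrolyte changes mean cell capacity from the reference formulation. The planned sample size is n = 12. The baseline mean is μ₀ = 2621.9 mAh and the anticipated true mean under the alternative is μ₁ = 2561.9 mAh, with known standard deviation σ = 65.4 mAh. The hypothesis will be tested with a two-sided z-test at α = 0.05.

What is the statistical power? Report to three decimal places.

Standardized effect: d = |μ₁ − μ₀| / σ = |2561.9 − 2621.9| / 65.4 = 0.9174
Noncentrality parameter: δ = d·√n = 0.9174 × √12 = 3.1781
Critical value for a two-sided test at α = 0.05: z_{α/2} = 1.960.
Power = Φ(δ − 1.960) + Φ(−δ − 1.960) = Φ(1.218) + Φ(-5.138) = 0.8884 + 0.0000 = 0.8884.

Power ≈ 0.888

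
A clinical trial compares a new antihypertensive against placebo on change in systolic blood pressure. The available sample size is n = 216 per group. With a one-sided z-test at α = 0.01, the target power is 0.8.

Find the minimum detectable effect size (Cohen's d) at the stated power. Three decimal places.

Need Φ(δ − 2.326) = 0.8, so δ = 2.326 + 0.842 = 3.168.
δ = d·√(n/2) ⇒ d = δ/√(n/2) = 3.168/√(216/2) = 0.3048.

d ≈ 0.305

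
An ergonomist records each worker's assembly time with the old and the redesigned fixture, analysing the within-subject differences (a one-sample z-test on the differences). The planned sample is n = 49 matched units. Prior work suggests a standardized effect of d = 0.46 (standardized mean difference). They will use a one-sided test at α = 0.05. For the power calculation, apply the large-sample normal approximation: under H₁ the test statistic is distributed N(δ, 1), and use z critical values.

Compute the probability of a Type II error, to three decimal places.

β ≈ 0.058

Noncentrality parameter: λ = d·√n = 0.46 × √49 = 3.2200
One-sided α = 0.05 → critical value z_{0.05} = 1.645.
Power = Φ(λ − 1.645) = Φ(1.575) = 0.9424.
Type II error: β = 1 − power = 1 − 0.9424 = 0.0576.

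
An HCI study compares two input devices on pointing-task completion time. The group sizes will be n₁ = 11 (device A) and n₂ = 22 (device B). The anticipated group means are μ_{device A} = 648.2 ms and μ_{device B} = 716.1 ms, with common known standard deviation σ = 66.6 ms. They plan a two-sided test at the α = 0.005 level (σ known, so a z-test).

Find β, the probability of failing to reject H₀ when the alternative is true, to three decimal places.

Standardized effect: d = |μ_{device A} − μ_{device B}| / σ = |648.2 − 716.1| / 66.6 = 1.0195
Noncentrality parameter: δ = d / √(1/n₁ + 1/n₂) = 1.0195 / √(1/11 + 1/22) = 2.7609
Critical value for a two-sided test at α = 0.005: z_{α/2} = 2.807.
Power = Φ(δ − 2.807) + Φ(−δ − 2.807) = Φ(-0.046) + Φ(-5.568) = 0.4816 + 0.0000 = 0.4816.
Type II error: β = 1 − power = 1 − 0.4816 = 0.5184.

β ≈ 0.518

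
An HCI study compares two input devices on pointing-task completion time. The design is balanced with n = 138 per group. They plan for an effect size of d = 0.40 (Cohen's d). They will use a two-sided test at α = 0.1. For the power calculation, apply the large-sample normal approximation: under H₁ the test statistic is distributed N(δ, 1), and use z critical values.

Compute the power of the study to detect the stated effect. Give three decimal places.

Power ≈ 0.953

Noncentrality parameter: δ = d·√(n/2) = 0.40 × √(138/2) = 3.3226
Two-sided α = 0.1 → critical value z_{0.05} = 1.645.
Power = Φ(δ − 1.645) + Φ(−δ − 1.645) = Φ(1.678) + Φ(-4.968) = 0.9533 + 0.0000 = 0.9533.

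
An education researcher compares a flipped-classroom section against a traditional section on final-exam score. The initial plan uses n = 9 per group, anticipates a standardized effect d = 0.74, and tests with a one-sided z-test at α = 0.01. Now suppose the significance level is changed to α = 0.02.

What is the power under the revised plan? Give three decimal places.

δ = d·√(n/2) = 0.74 × √(9/2) = 1.5698 (unchanged). New critical value: z_{0.02} = 2.054.
Revised power = P(Z > 2.054 − δ) = Φ(-0.484) = 0.3142.

Power ≈ 0.314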